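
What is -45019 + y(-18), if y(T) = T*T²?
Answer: -50851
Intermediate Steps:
y(T) = T³
-45019 + y(-18) = -45019 + (-18)³ = -45019 - 5832 = -50851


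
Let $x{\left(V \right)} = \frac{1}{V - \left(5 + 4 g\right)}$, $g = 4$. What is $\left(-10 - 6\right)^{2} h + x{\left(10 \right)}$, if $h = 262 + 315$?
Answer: $\frac{1624831}{11} \approx 1.4771 \cdot 10^{5}$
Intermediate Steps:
$h = 577$
$x{\left(V \right)} = \frac{1}{-21 + V}$ ($x{\left(V \right)} = \frac{1}{V - 21} = \frac{1}{-21 + V}$)
$\left(-10 - 6\right)^{2} h + x{\left(10 \right)} = \left(-10 - 6\right)^{2} \cdot 577 + \frac{1}{-21 + 10} = \left(-16\right)^{2} \cdot 577 + \frac{1}{-11} = 256 \cdot 577 - \frac{1}{11} = 147712 - \frac{1}{11} = \frac{1624831}{11}$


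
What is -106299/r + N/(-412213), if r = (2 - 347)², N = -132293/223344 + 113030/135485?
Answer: -29464843600868749099/32992320763445828400 ≈ -0.89308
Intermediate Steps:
N = 1464171043/6051952368 (N = -132293*1/223344 + 113030*(1/135485) = -132293/223344 + 22606/27097 = 1464171043/6051952368 ≈ 0.24193)
r = 119025 (r = (-345)² = 119025)
-106299/r + N/(-412213) = -106299/119025 + (1464171043/6051952368)/(-412213) = -106299*1/119025 + (1464171043/6051952368)*(-1/412213) = -11811/13225 - 1464171043/2494693441470384 = -29464843600868749099/32992320763445828400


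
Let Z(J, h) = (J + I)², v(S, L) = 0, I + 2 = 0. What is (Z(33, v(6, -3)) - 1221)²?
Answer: 67600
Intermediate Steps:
I = -2 (I = -2 + 0 = -2)
Z(J, h) = (-2 + J)² (Z(J, h) = (J - 2)² = (-2 + J)²)
(Z(33, v(6, -3)) - 1221)² = ((-2 + 33)² - 1221)² = (31² - 1221)² = (961 - 1221)² = (-260)² = 67600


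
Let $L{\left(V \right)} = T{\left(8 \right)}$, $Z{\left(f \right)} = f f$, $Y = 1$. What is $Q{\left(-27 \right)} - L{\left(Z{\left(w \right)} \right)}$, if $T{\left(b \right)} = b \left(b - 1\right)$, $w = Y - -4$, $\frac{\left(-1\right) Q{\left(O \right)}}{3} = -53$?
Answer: $103$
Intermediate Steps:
$Q{\left(O \right)} = 159$ ($Q{\left(O \right)} = \left(-3\right) \left(-53\right) = 159$)
$w = 5$ ($w = 1 - -4 = 1 + 4 = 5$)
$Z{\left(f \right)} = f^{2}$
$T{\left(b \right)} = b \left(-1 + b\right)$
$L{\left(V \right)} = 56$ ($L{\left(V \right)} = 8 \left(-1 + 8\right) = 8 \cdot 7 = 56$)
$Q{\left(-27 \right)} - L{\left(Z{\left(w \right)} \right)} = 159 - 56 = 103$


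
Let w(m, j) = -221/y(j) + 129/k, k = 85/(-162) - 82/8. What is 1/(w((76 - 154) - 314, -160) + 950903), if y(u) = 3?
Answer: 10473/9957910220 ≈ 1.0517e-6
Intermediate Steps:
k = -3491/324 (k = 85*(-1/162) - 82*⅛ = -85/162 - 41/4 = -3491/324 ≈ -10.775)
w(m, j) = -896899/10473 (w(m, j) = -221/3 + 129/(-3491/324) = -221*⅓ + 129*(-324/3491) = -221/3 - 41796/3491 = -896899/10473)
1/(w((76 - 154) - 314, -160) + 950903) = 1/(-896899/10473 + 950903) = 1/(9957910220/10473) = 10473/9957910220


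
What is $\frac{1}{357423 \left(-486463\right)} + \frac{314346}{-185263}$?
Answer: $- \frac{54656302443209017}{32212245613120287} \approx -1.6968$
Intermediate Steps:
$\frac{1}{357423 \left(-486463\right)} + \frac{314346}{-185263} = \frac{1}{357423} \left(- \frac{1}{486463}\right) + 314346 \left(- \frac{1}{185263}\right) = - \frac{1}{173873064849} - \frac{314346}{185263} = - \frac{54656302443209017}{32212245613120287}$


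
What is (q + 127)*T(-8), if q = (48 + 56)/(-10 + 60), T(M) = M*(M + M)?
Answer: 413056/25 ≈ 16522.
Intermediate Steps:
T(M) = 2*M**2 (T(M) = M*(2*M) = 2*M**2)
q = 52/25 (q = 104/50 = 104*(1/50) = 52/25 ≈ 2.0800)
(q + 127)*T(-8) = (52/25 + 127)*(2*(-8)**2) = 3227*(2*64)/25 = (3227/25)*128 = 413056/25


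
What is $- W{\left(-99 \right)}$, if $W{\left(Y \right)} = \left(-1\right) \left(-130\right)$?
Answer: $-130$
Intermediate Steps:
$W{\left(Y \right)} = 130$
$- W{\left(-99 \right)} = \left(-1\right) 130 = -130$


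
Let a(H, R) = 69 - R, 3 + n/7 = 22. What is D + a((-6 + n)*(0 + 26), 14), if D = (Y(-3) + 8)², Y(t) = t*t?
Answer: 344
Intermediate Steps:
n = 133 (n = -21 + 7*22 = -21 + 154 = 133)
Y(t) = t²
D = 289 (D = ((-3)² + 8)² = (9 + 8)² = 17² = 289)
D + a((-6 + n)*(0 + 26), 14) = 289 + (69 - 1*14) = 289 + (69 - 14) = 289 + 55 = 344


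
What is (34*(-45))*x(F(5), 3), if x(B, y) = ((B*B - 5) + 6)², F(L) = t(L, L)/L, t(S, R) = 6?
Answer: -1138626/125 ≈ -9109.0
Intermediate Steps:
F(L) = 6/L
x(B, y) = (1 + B²)² (x(B, y) = ((B² - 5) + 6)² = ((-5 + B²) + 6)² = (1 + B²)²)
(34*(-45))*x(F(5), 3) = (34*(-45))*(1 + (6/5)²)² = -1530*(1 + (6*(⅕))²)² = -1530*(1 + (6/5)²)² = -1530*(1 + 36/25)² = -1530*(61/25)² = -1530*3721/625 = -1138626/125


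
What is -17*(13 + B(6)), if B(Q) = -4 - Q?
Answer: -51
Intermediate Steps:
-17*(13 + B(6)) = -17*(13 + (-4 - 1*6)) = -17*(13 + (-4 - 6)) = -17*(13 - 10) = -17*3 = -51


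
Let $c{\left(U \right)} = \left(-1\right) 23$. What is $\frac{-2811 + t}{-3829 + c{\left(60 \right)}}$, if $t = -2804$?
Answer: $\frac{5615}{3852} \approx 1.4577$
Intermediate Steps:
$c{\left(U \right)} = -23$
$\frac{-2811 + t}{-3829 + c{\left(60 \right)}} = \frac{-2811 - 2804}{-3829 - 23} = - \frac{5615}{-3852} = \left(-5615\right) \left(- \frac{1}{3852}\right) = \frac{5615}{3852}$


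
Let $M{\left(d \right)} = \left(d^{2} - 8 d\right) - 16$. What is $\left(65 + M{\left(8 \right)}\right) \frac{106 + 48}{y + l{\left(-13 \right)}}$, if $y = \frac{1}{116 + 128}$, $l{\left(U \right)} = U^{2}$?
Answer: $\frac{263032}{5891} \approx 44.65$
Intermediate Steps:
$M{\left(d \right)} = -16 + d^{2} - 8 d$
$y = \frac{1}{244} \approx 0.0040984$
$\left(65 + M{\left(8 \right)}\right) \frac{106 + 48}{y + l{\left(-13 \right)}} = \left(65 - \left(80 - 64\right)\right) \frac{106 + 48}{\frac{1}{244} + \left(-13\right)^{2}} = \left(65 - 16\right) \frac{154}{\frac{1}{244} + 169} = \left(65 - 16\right) \frac{154}{\frac{41237}{244}} = 49 \cdot 154 \cdot \frac{244}{41237} = 49 \cdot \frac{5368}{5891} = \frac{263032}{5891}$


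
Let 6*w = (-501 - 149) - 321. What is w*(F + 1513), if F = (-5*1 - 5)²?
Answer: -1566223/6 ≈ -2.6104e+5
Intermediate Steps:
w = -971/6 (w = ((-501 - 149) - 321)/6 = (-650 - 321)/6 = (⅙)*(-971) = -971/6 ≈ -161.83)
F = 100 (F = (-5 - 5)² = (-10)² = 100)
w*(F + 1513) = -971*(100 + 1513)/6 = -971/6*1613 = -1566223/6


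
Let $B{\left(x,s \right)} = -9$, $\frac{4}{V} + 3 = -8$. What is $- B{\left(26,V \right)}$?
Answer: $9$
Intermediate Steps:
$V = - \frac{4}{11}$ ($V = \frac{4}{-3 - 8} = \frac{4}{-11} = 4 \left(- \frac{1}{11}\right) = - \frac{4}{11} \approx -0.36364$)
$- B{\left(26,V \right)} = \left(-1\right) \left(-9\right) = 9$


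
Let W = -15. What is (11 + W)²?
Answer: 16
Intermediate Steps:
(11 + W)² = (11 - 15)² = (-4)² = 16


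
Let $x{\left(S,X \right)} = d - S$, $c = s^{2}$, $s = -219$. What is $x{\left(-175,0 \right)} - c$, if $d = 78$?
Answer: $-47708$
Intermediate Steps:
$c = 47961$ ($c = \left(-219\right)^{2} = 47961$)
$x{\left(S,X \right)} = 78 - S$
$x{\left(-175,0 \right)} - c = \left(78 - -175\right) - 47961 = \left(78 + 175\right) - 47961 = 253 - 47961 = -47708$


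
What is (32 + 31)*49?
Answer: 3087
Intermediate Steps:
(32 + 31)*49 = 63*49 = 3087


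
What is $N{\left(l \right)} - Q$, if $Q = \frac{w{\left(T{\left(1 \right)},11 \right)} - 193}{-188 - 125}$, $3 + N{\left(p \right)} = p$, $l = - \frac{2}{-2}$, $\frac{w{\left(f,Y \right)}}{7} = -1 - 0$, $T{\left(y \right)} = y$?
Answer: $- \frac{826}{313} \approx -2.639$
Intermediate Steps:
$w{\left(f,Y \right)} = -7$ ($w{\left(f,Y \right)} = 7 \left(-1 - 0\right) = 7 \left(-1 + 0\right) = 7 \left(-1\right) = -7$)
$l = 1$ ($l = \left(-2\right) \left(- \frac{1}{2}\right) = 1$)
$N{\left(p \right)} = -3 + p$
$Q = \frac{200}{313}$ ($Q = \frac{-7 - 193}{-188 - 125} = - \frac{200}{-313} = \left(-200\right) \left(- \frac{1}{313}\right) = \frac{200}{313} \approx 0.63898$)
$N{\left(l \right)} - Q = \left(-3 + 1\right) - \frac{200}{313} = -2 - \frac{200}{313} = - \frac{826}{313}$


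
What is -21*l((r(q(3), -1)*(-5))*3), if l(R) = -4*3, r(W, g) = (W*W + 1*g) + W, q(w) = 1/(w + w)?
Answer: 252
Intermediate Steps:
q(w) = 1/(2*w)
r(W, g) = W + g + W**2 (r(W, g) = (W**2 + g) + W = (g + W**2) + W = W + g + W**2)
l(R) = -12
-21*l((r(q(3), -1)*(-5))*3) = -21*(-12) = 252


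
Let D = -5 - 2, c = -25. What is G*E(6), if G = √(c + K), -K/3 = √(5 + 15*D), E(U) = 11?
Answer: 11*√(-25 - 30*I) ≈ 29.156 - 62.25*I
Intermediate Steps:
D = -7
K = -30*I (K = -3*√(5 + 15*(-7)) = -3*√(5 - 105) = -30*I ≈ -30.0*I)
G = √(-25 - 30*I) ≈ 2.6506 - 5.6591*I
G*E(6) = √(-25 - 30*I)*11 = 11*√(-25 - 30*I)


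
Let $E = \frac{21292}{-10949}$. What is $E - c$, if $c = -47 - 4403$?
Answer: $\frac{48701758}{10949} \approx 4448.1$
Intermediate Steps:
$c = -4450$
$E = - \frac{21292}{10949}$ ($E = 21292 \left(- \frac{1}{10949}\right) = - \frac{21292}{10949} \approx -1.9447$)
$E - c = - \frac{21292}{10949} - -4450 = - \frac{21292}{10949} + 4450 = \frac{48701758}{10949}$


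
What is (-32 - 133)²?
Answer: 27225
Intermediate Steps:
(-32 - 133)² = (-165)² = 27225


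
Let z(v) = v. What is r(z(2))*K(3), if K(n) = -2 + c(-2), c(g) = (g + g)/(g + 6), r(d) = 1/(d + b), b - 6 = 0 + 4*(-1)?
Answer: -¾ ≈ -0.75000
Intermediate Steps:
b = 2 (b = 6 + (0 + 4*(-1)) = 6 + (0 - 4) = 6 - 4 = 2)
r(d) = 1/(2 + d) (r(d) = 1/(d + 2) = 1/(2 + d))
c(g) = 2*g/(6 + g) (c(g) = (2*g)/(6 + g) = 2*g/(6 + g))
K(n) = -3 (K(n) = -2 + 2*(-2)/(6 - 2) = -2 + 2*(-2)/4 = -2 + 2*(-2)*(¼) = -2 - 1 = -3)
r(z(2))*K(3) = -3/(2 + 2) = -3/4 = (¼)*(-3) = -¾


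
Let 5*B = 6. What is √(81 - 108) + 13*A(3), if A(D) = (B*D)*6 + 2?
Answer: 1534/5 + 3*I*√3 ≈ 306.8 + 5.1962*I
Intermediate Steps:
B = 6/5 (B = (⅕)*6 = 6/5 ≈ 1.2000)
A(D) = 2 + 36*D/5 (A(D) = (6*D/5)*6 + 2 = 36*D/5 + 2 = 2 + 36*D/5)
√(81 - 108) + 13*A(3) = √(81 - 108) + 13*(2 + (36/5)*3) = √(-27) + 13*(2 + 108/5) = 3*I*√3 + 13*(118/5) = 3*I*√3 + 1534/5 = 1534/5 + 3*I*√3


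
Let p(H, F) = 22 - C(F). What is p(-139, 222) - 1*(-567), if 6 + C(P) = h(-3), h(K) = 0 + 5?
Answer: 590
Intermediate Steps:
h(K) = 5
C(P) = -1 (C(P) = -6 + 5 = -1)
p(H, F) = 23 (p(H, F) = 22 - 1*(-1) = 22 + 1 = 23)
p(-139, 222) - 1*(-567) = 23 - 1*(-567) = 23 + 567 = 590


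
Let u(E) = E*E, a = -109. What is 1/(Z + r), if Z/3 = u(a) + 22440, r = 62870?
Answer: 1/165833 ≈ 6.0302e-6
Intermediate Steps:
u(E) = E²
Z = 102963 (Z = 3*((-109)² + 22440) = 3*(11881 + 22440) = 3*34321 = 102963)
1/(Z + r) = 1/(102963 + 62870) = 1/165833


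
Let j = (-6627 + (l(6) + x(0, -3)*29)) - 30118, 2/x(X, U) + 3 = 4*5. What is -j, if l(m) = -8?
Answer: 624743/17 ≈ 36750.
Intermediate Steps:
x(X, U) = 2/17 (x(X, U) = 2/(-3 + 4*5) = 2/(-3 + 20) = 2/17)
j = -624743/17 (j = (-6627 + (-8 + (2/17)*29)) - 30118 = (-6627 + (-8 + 58/17)) - 30118 = (-6627 - 78/17) - 30118 = -112737/17 - 30118 = -624743/17 ≈ -36750.)
-j = -1*(-624743/17) = 624743/17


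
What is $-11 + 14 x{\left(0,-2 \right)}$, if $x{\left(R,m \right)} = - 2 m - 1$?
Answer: $31$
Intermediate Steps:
$x{\left(R,m \right)} = -1 - 2 m$
$-11 + 14 x{\left(0,-2 \right)} = -11 + 14 \left(-1 - -4\right) = -11 + 14 \left(-1 + 4\right) = -11 + 14 \cdot 3 = -11 + 42 = 31$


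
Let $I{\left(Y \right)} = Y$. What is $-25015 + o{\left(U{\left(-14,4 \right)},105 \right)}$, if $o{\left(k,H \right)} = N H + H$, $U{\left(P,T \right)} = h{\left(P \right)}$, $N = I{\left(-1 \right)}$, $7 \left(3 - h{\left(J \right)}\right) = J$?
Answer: $-25015$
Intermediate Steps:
$h{\left(J \right)} = 3 - \frac{J}{7}$
$N = -1$
$U{\left(P,T \right)} = 3 - \frac{P}{7}$
$o{\left(k,H \right)} = 0$ ($o{\left(k,H \right)} = - H + H = 0$)
$-25015 + o{\left(U{\left(-14,4 \right)},105 \right)} = -25015 + 0 = -25015$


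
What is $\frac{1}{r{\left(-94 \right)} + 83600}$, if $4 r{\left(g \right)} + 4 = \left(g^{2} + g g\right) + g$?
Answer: $\frac{2}{175987} \approx 1.1364 \cdot 10^{-5}$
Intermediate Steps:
$r{\left(g \right)} = -1 + \frac{g^{2}}{2} + \frac{g}{4}$ ($r{\left(g \right)} = -1 + \frac{\left(g^{2} + g g\right) + g}{4} = -1 + \frac{\left(g^{2} + g^{2}\right) + g}{4} = -1 + \frac{2 g^{2} + g}{4} = -1 + \frac{g + 2 g^{2}}{4} = -1 + \left(\frac{g^{2}}{2} + \frac{g}{4}\right) = -1 + \frac{g^{2}}{2} + \frac{g}{4}$)
$\frac{1}{r{\left(-94 \right)} + 83600} = \frac{1}{\left(-1 + \frac{\left(-94\right)^{2}}{2} + \frac{1}{4} \left(-94\right)\right) + 83600} = \frac{1}{\left(-1 + \frac{1}{2} \cdot 8836 - \frac{47}{2}\right) + 83600} = \frac{1}{\left(-1 + 4418 - \frac{47}{2}\right) + 83600} = \frac{1}{\frac{8787}{2} + 83600} = \frac{1}{\frac{175987}{2}} = \frac{2}{175987}$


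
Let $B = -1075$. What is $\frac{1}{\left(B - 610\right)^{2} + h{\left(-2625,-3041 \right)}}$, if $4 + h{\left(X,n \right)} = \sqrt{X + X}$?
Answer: $\frac{135201}{383865518671} - \frac{5 i \sqrt{210}}{8061175892091} \approx 3.5221 \cdot 10^{-7} - 8.9884 \cdot 10^{-12} i$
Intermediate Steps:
$h{\left(X,n \right)} = -4 + \sqrt{2} \sqrt{X}$ ($h{\left(X,n \right)} = -4 + \sqrt{X + X} = -4 + \sqrt{2 X} = -4 + \sqrt{2} \sqrt{X}$)
$\frac{1}{\left(B - 610\right)^{2} + h{\left(-2625,-3041 \right)}} = \frac{1}{\left(-1075 - 610\right)^{2} - \left(4 - \sqrt{2} \sqrt{-2625}\right)} = \frac{1}{\left(-1685\right)^{2} - \left(4 - \sqrt{2} \cdot 5 i \sqrt{105}\right)} = \frac{1}{2839225 - \left(4 - 5 i \sqrt{210}\right)} = \frac{1}{2839221 + 5 i \sqrt{210}}$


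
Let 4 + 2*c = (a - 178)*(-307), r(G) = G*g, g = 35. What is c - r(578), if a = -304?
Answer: 53755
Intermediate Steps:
r(G) = 35*G (r(G) = G*35 = 35*G)
c = 73985 (c = -2 + ((-304 - 178)*(-307))/2 = -2 + (-482*(-307))/2 = -2 + (½)*147974 = -2 + 73987 = 73985)
c - r(578) = 73985 - 35*578 = 73985 - 1*20230 = 73985 - 20230 = 53755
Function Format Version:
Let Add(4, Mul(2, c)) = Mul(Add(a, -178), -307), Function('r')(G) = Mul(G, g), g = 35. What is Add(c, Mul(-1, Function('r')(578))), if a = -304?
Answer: 53755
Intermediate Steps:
Function('r')(G) = Mul(35, G) (Function('r')(G) = Mul(G, 35) = Mul(35, G))
c = 73985 (c = Add(-2, Mul(Rational(1, 2), Mul(Add(-304, -178), -307))) = Add(-2, Mul(Rational(1, 2), Mul(-482, -307))) = Add(-2, Mul(Rational(1, 2), 147974)) = Add(-2, 73987) = 73985)
Add(c, Mul(-1, Function('r')(578))) = Add(73985, Mul(-1, Mul(35, 578))) = Add(73985, Mul(-1, 20230)) = Add(73985, -20230) = 53755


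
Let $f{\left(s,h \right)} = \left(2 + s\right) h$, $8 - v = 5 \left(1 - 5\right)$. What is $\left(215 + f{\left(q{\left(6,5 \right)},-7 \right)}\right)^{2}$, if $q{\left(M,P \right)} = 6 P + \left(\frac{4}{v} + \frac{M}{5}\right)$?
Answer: $\frac{8464}{25} \approx 338.56$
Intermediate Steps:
$v = 28$ ($v = 8 - 5 \left(1 - 5\right) = 8 - 5 \left(-4\right) = 8 - -20 = 8 + 20 = 28$)
$q{\left(M,P \right)} = \frac{1}{7} + 6 P + \frac{M}{5}$ ($q{\left(M,P \right)} = 6 P + \left(\frac{4}{28} + \frac{M}{5}\right) = 6 P + \left(4 \cdot \frac{1}{28} + M \frac{1}{5}\right) = 6 P + \left(\frac{1}{7} + \frac{M}{5}\right) = \frac{1}{7} + 6 P + \frac{M}{5}$)
$f{\left(s,h \right)} = h \left(2 + s\right)$
$\left(215 + f{\left(q{\left(6,5 \right)},-7 \right)}\right)^{2} = \left(215 - 7 \left(2 + \left(\frac{1}{7} + 6 \cdot 5 + \frac{1}{5} \cdot 6\right)\right)\right)^{2} = \left(215 - 7 \left(2 + \left(\frac{1}{7} + 30 + \frac{6}{5}\right)\right)\right)^{2} = \left(215 - 7 \left(2 + \frac{1097}{35}\right)\right)^{2} = \left(215 - \frac{1167}{5}\right)^{2} = \left(- \frac{92}{5}\right)^{2} = \frac{8464}{25}$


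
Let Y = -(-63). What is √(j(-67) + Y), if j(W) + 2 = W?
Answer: I*√6 ≈ 2.4495*I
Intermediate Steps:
j(W) = -2 + W
Y = 63 (Y = -1*(-63) = 63)
√(j(-67) + Y) = √((-2 - 67) + 63) = √(-69 + 63) = √(-6) = I*√6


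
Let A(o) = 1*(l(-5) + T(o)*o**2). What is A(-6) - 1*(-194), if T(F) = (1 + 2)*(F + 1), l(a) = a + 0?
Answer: -351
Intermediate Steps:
l(a) = a
T(F) = 3 + 3*F (T(F) = 3*(1 + F) = 3 + 3*F)
A(o) = -5 + o**2*(3 + 3*o) (A(o) = 1*(-5 + (3 + 3*o)*o**2) = 1*(-5 + o**2*(3 + 3*o)) = -5 + o**2*(3 + 3*o))
A(-6) - 1*(-194) = (-5 + 3*(-6)**2*(1 - 6)) - 1*(-194) = (-5 + 3*36*(-5)) + 194 = (-5 - 540) + 194 = -545 + 194 = -351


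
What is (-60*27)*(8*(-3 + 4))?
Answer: -12960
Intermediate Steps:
(-60*27)*(8*(-3 + 4)) = -12960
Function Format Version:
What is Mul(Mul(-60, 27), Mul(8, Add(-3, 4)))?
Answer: -12960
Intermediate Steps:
Mul(Mul(-60, 27), Mul(8, Add(-3, 4))) = Mul(-1620, Mul(8, 1)) = Mul(-1620, 8) = -12960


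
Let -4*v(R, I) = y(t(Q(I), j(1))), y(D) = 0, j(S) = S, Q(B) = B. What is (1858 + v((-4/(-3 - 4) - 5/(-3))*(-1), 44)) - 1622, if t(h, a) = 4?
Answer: 236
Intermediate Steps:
v(R, I) = 0 (v(R, I) = -¼*0 = 0)
(1858 + v((-4/(-3 - 4) - 5/(-3))*(-1), 44)) - 1622 = (1858 + 0) - 1622 = 1858 - 1622 = 236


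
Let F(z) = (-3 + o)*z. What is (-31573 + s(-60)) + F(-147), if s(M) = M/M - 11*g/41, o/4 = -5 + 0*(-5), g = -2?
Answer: -1155809/41 ≈ -28190.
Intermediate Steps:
o = -20 (o = 4*(-5 + 0*(-5)) = 4*(-5 + 0) = 4*(-5) = -20)
F(z) = -23*z (F(z) = (-3 - 20)*z = -23*z)
s(M) = 63/41 (s(M) = M/M - 11*(-2)/41 = 1 + 22*(1/41) = 1 + 22/41 = 63/41)
(-31573 + s(-60)) + F(-147) = (-31573 + 63/41) - 23*(-147) = -1294430/41 + 3381 = -1155809/41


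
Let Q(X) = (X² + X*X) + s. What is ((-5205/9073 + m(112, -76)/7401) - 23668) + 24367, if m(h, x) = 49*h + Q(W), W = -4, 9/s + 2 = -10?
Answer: 62598527703/89532364 ≈ 699.17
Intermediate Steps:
s = -¾ (s = 9/(-2 - 10) = 9/(-12) = 9*(-1/12) = -¾ ≈ -0.75000)
Q(X) = -¾ + 2*X² (Q(X) = (X² + X*X) - ¾ = (X² + X²) - ¾ = 2*X² - ¾ = -¾ + 2*X²)
m(h, x) = 125/4 + 49*h (m(h, x) = 49*h + (-¾ + 2*(-4)²) = 49*h + (-¾ + 2*16) = 49*h + (-¾ + 32) = 49*h + 125/4 = 125/4 + 49*h)
((-5205/9073 + m(112, -76)/7401) - 23668) + 24367 = ((-5205/9073 + (125/4 + 49*112)/7401) - 23668) + 24367 = ((-5205*1/9073 + (125/4 + 5488)*(1/7401)) - 23668) + 24367 = ((-5205/9073 + (22077/4)*(1/7401)) - 23668) + 24367 = ((-5205/9073 + 7359/9868) - 23668) + 24367 = (15405267/89532364 - 23668) + 24367 = -2119036585885/89532364 + 24367 = 62598527703/89532364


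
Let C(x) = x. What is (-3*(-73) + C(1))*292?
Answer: 64240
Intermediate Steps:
(-3*(-73) + C(1))*292 = (-3*(-73) + 1)*292 = (219 + 1)*292 = 220*292 = 64240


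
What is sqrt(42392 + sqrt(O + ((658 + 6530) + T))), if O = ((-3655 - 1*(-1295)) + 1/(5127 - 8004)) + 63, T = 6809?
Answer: sqrt(350884052568 + 2877*sqrt(96842406423))/2877 ≈ 206.16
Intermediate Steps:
O = -6608470/2877 (O = ((-3655 + 1295) + 1/(-2877)) + 63 = (-2360 - 1/2877) + 63 = -6789721/2877 + 63 = -6608470/2877 ≈ -2297.0)
sqrt(42392 + sqrt(O + ((658 + 6530) + T))) = sqrt(42392 + sqrt(-6608470/2877 + ((658 + 6530) + 6809))) = sqrt(42392 + sqrt(-6608470/2877 + (7188 + 6809))) = sqrt(42392 + sqrt(-6608470/2877 + 13997)) = sqrt(42392 + sqrt(33660899/2877)) = sqrt(42392 + sqrt(96842406423)/2877)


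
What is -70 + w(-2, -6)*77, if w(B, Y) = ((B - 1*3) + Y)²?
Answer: 9247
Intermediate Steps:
w(B, Y) = (-3 + B + Y)² (w(B, Y) = ((B - 3) + Y)² = ((-3 + B) + Y)² = (-3 + B + Y)²)
-70 + w(-2, -6)*77 = -70 + (-3 - 2 - 6)²*77 = -70 + (-11)²*77 = -70 + 121*77 = -70 + 9317 = 9247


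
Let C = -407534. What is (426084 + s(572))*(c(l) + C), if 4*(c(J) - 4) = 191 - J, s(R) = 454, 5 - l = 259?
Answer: -347559157575/2 ≈ -1.7378e+11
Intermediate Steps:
l = -254 (l = 5 - 1*259 = 5 - 259 = -254)
c(J) = 207/4 - J/4 (c(J) = 4 + (191 - J)/4 = 4 + (191/4 - J/4) = 207/4 - J/4)
(426084 + s(572))*(c(l) + C) = (426084 + 454)*((207/4 - ¼*(-254)) - 407534) = 426538*((207/4 + 127/2) - 407534) = 426538*(461/4 - 407534) = 426538*(-1629675/4) = -347559157575/2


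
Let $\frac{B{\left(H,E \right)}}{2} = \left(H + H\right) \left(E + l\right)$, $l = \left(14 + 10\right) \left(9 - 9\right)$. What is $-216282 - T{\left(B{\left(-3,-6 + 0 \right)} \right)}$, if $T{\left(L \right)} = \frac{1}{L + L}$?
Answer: $- \frac{31144609}{144} \approx -2.1628 \cdot 10^{5}$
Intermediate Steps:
$l = 0$ ($l = 24 \cdot 0 = 0$)
$B{\left(H,E \right)} = 4 E H$ ($B{\left(H,E \right)} = 2 \left(H + H\right) \left(E + 0\right) = 2 \cdot 2 H E = 2 \cdot 2 E H = 4 E H$)
$T{\left(L \right)} = \frac{1}{2 L}$
$-216282 - T{\left(B{\left(-3,-6 + 0 \right)} \right)} = -216282 - \frac{1}{2 \cdot 4 \left(-6 + 0\right) \left(-3\right)} = -216282 - \frac{1}{2 \cdot 4 \left(-6\right) \left(-3\right)} = -216282 - \frac{1}{2 \cdot 72} = -216282 - \frac{1}{2} \cdot \frac{1}{72} = -216282 - \frac{1}{144} = - \frac{31144609}{144}$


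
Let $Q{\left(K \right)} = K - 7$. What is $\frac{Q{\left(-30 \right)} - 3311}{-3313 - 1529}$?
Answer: $\frac{186}{269} \approx 0.69145$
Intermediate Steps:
$Q{\left(K \right)} = -7 + K$
$\frac{Q{\left(-30 \right)} - 3311}{-3313 - 1529} = \frac{\left(-7 - 30\right) - 3311}{-3313 - 1529} = \frac{-37 - 3311}{-4842} = \left(-3348\right) \left(- \frac{1}{4842}\right) = \frac{186}{269}$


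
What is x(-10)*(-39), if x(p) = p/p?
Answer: -39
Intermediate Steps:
x(p) = 1
x(-10)*(-39) = 1*(-39) = -39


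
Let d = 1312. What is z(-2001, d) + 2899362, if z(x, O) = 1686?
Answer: 2901048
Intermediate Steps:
z(-2001, d) + 2899362 = 1686 + 2899362 = 2901048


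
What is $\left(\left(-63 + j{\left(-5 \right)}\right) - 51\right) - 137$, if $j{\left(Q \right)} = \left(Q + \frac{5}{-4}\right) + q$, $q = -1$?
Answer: $- \frac{1033}{4} \approx -258.25$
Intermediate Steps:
$j{\left(Q \right)} = - \frac{9}{4} + Q$ ($j{\left(Q \right)} = \left(Q + \frac{5}{-4}\right) - 1 = \left(Q + 5 \left(- \frac{1}{4}\right)\right) - 1 = \left(Q - \frac{5}{4}\right) - 1 = \left(- \frac{5}{4} + Q\right) - 1 = - \frac{9}{4} + Q$)
$\left(\left(-63 + j{\left(-5 \right)}\right) - 51\right) - 137 = \left(\left(-63 - \frac{29}{4}\right) - 51\right) - 137 = \left(- \frac{281}{4} - 51\right) - 137 = - \frac{485}{4} - 137 = - \frac{1033}{4}$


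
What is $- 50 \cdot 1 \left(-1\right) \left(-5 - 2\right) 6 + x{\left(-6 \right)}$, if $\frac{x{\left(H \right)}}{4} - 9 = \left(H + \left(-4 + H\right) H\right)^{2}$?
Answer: $9600$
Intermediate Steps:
$x{\left(H \right)} = 36 + 4 \left(H + H \left(-4 + H\right)\right)^{2}$ ($x{\left(H \right)} = 36 + 4 \left(H + \left(-4 + H\right) H\right)^{2} = 36 + 4 \left(H + H \left(-4 + H\right)\right)^{2}$)
$- 50 \cdot 1 \left(-1\right) \left(-5 - 2\right) 6 + x{\left(-6 \right)} = - 50 \cdot 1 \left(-1\right) \left(-5 - 2\right) 6 + \left(36 + 4 \left(-6\right)^{2} \left(-3 - 6\right)^{2}\right) = - 50 \left(- \left(-7\right) 6\right) + \left(36 + 4 \cdot 36 \left(-9\right)^{2}\right) = - 50 \left(\left(-1\right) \left(-42\right)\right) + \left(36 + 4 \cdot 36 \cdot 81\right) = \left(-50\right) 42 + \left(36 + 11664\right) = -2100 + 11700 = 9600$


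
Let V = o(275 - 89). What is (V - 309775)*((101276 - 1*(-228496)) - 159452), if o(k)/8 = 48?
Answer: -52695475120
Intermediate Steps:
o(k) = 384 (o(k) = 8*48 = 384)
V = 384
(V - 309775)*((101276 - 1*(-228496)) - 159452) = (384 - 309775)*((101276 - 1*(-228496)) - 159452) = -309391*((101276 + 228496) - 159452) = -309391*(329772 - 159452) = -309391*170320 = -52695475120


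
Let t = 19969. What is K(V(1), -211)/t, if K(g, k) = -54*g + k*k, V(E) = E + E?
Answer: 44413/19969 ≈ 2.2241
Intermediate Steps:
V(E) = 2*E
K(g, k) = k² - 54*g (K(g, k) = -54*g + k² = k² - 54*g)
K(V(1), -211)/t = ((-211)² - 108)/19969 = (44521 - 54*2)*(1/19969) = (44521 - 108)*(1/19969) = 44413*(1/19969) = 44413/19969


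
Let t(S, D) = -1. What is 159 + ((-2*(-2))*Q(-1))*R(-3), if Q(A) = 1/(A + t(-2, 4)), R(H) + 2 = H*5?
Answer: 193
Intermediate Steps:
R(H) = -2 + 5*H (R(H) = -2 + H*5 = -2 + 5*H)
Q(A) = 1/(-1 + A) (Q(A) = 1/(A - 1) = 1/(-1 + A))
159 + ((-2*(-2))*Q(-1))*R(-3) = 159 + ((-2*(-2))/(-1 - 1))*(-2 + 5*(-3)) = 159 + (4/(-2))*(-2 - 15) = 159 + (4*(-½))*(-17) = 159 - 2*(-17) = 159 + 34 = 193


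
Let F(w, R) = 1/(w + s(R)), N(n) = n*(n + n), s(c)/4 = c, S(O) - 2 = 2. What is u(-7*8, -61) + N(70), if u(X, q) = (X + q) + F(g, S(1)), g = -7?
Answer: 87148/9 ≈ 9683.1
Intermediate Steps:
S(O) = 4 (S(O) = 2 + 2 = 4)
s(c) = 4*c
N(n) = 2*n² (N(n) = n*(2*n) = 2*n²)
F(w, R) = 1/(w + 4*R)
u(X, q) = ⅑ + X + q (u(X, q) = (X + q) + 1/(-7 + 4*4) = (X + q) + 1/(-7 + 16) = (X + q) + 1/9 = (X + q) + ⅑ = ⅑ + X + q)
u(-7*8, -61) + N(70) = (⅑ - 7*8 - 61) + 2*70² = (⅑ - 56 - 61) + 2*4900 = -1052/9 + 9800 = 87148/9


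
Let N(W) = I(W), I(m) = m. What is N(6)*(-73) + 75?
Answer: -363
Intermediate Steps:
N(W) = W
N(6)*(-73) + 75 = 6*(-73) + 75 = -438 + 75 = -363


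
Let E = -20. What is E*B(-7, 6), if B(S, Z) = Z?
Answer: -120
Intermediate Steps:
E*B(-7, 6) = -20*6 = -120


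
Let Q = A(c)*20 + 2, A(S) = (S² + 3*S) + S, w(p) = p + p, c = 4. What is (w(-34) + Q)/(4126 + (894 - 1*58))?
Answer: 287/2481 ≈ 0.11568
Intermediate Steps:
w(p) = 2*p
A(S) = S² + 4*S
Q = 642 (Q = (4*(4 + 4))*20 + 2 = (4*8)*20 + 2 = 32*20 + 2 = 640 + 2 = 642)
(w(-34) + Q)/(4126 + (894 - 1*58)) = (2*(-34) + 642)/(4126 + (894 - 1*58)) = (-68 + 642)/(4126 + (894 - 58)) = 574/(4126 + 836) = 574/4962 = 574*(1/4962) = 287/2481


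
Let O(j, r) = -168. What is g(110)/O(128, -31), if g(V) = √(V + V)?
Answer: -√55/84 ≈ -0.088288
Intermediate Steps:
g(V) = √2*√V (g(V) = √(2*V) = √2*√V)
g(110)/O(128, -31) = (√2*√110)/(-168) = (2*√55)*(-1/168) = -√55/84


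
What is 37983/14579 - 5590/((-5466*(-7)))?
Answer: 685904468/278910849 ≈ 2.4592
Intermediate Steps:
37983/14579 - 5590/((-5466*(-7))) = 37983*(1/14579) - 5590/38262 = 37983/14579 - 5590*1/38262 = 37983/14579 - 2795/19131 = 685904468/278910849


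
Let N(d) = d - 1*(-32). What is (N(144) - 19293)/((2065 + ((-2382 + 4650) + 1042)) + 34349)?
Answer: -19117/39724 ≈ -0.48125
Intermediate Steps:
N(d) = 32 + d (N(d) = d + 32 = 32 + d)
(N(144) - 19293)/((2065 + ((-2382 + 4650) + 1042)) + 34349) = ((32 + 144) - 19293)/((2065 + ((-2382 + 4650) + 1042)) + 34349) = (176 - 19293)/((2065 + (2268 + 1042)) + 34349) = -19117/((2065 + 3310) + 34349) = -19117/(5375 + 34349) = -19117/39724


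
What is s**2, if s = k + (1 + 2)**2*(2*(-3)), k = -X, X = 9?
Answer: 3969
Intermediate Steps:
k = -9 (k = -1*9 = -9)
s = -63 (s = -9 + (1 + 2)**2*(2*(-3)) = -9 + 3**2*(-6) = -9 + 9*(-6) = -9 - 54 = -63)
s**2 = (-63)**2 = 3969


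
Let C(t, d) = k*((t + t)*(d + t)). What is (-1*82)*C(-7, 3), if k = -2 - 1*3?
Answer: 22960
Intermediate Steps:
k = -5 (k = -2 - 3 = -5)
C(t, d) = -10*t*(d + t) (C(t, d) = -5*(t + t)*(d + t) = -5*2*t*(d + t) = -10*t*(d + t))
(-1*82)*C(-7, 3) = (-1*82)*(-10*(-7)*(3 - 7)) = -(-820)*(-7)*(-4) = -82*(-280) = 22960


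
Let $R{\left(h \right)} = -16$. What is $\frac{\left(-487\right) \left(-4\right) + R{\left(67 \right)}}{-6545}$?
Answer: $- \frac{276}{935} \approx -0.29519$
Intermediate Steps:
$\frac{\left(-487\right) \left(-4\right) + R{\left(67 \right)}}{-6545} = \frac{\left(-487\right) \left(-4\right) - 16}{-6545} = \left(1948 - 16\right) \left(- \frac{1}{6545}\right) = 1932 \left(- \frac{1}{6545}\right) = - \frac{276}{935}$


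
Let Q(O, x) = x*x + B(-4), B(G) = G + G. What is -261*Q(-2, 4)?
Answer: -2088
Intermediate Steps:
B(G) = 2*G
Q(O, x) = -8 + x**2 (Q(O, x) = x*x + 2*(-4) = x**2 - 8 = -8 + x**2)
-261*Q(-2, 4) = -261*(-8 + 4**2) = -261*(-8 + 16) = -261*8 = -2088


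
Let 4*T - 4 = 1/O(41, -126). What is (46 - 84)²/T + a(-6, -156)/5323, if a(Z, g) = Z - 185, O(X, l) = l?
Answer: 3873855575/2677469 ≈ 1446.8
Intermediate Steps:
a(Z, g) = -185 + Z
T = 503/504 (T = 1 + (¼)/(-126) = 1 + (¼)*(-1/126) = 1 - 1/504 = 503/504 ≈ 0.99802)
(46 - 84)²/T + a(-6, -156)/5323 = (46 - 84)²/(503/504) + (-185 - 6)/5323 = (-38)²*(504/503) - 191*1/5323 = 1444*(504/503) - 191/5323 = 727776/503 - 191/5323 = 3873855575/2677469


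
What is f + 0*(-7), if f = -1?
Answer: -1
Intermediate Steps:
f + 0*(-7) = -1 + 0*(-7) = -1 + 0 = -1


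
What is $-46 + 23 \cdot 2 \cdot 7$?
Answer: $276$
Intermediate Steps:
$-46 + 23 \cdot 2 \cdot 7 = -46 + 23 \cdot 14 = -46 + 322 = 276$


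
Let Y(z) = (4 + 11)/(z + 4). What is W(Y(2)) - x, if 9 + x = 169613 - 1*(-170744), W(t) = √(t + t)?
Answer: -340348 + √5 ≈ -3.4035e+5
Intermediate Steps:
Y(z) = 15/(4 + z)
W(t) = √2*√t (W(t) = √(2*t) = √2*√t)
x = 340348 (x = -9 + (169613 - 1*(-170744)) = -9 + (169613 + 170744) = -9 + 340357 = 340348)
W(Y(2)) - x = √2*√(15/(4 + 2)) - 1*340348 = √2*√(15/6) - 340348 = √2*√(15*(⅙)) - 340348 = √2*√(5/2) - 340348 = √2*(√10/2) - 340348 = √5 - 340348 = -340348 + √5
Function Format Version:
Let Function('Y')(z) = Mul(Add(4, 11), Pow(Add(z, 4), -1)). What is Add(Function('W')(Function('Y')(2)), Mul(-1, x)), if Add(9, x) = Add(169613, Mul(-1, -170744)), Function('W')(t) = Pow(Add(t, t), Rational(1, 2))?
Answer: Add(-340348, Pow(5, Rational(1, 2))) ≈ -3.4035e+5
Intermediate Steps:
Function('Y')(z) = Mul(15, Pow(Add(4, z), -1))
Function('W')(t) = Mul(Pow(2, Rational(1, 2)), Pow(t, Rational(1, 2))) (Function('W')(t) = Pow(Mul(2, t), Rational(1, 2)) = Mul(Pow(2, Rational(1, 2)), Pow(t, Rational(1, 2))))
x = 340348 (x = Add(-9, Add(169613, Mul(-1, -170744))) = Add(-9, Add(169613, 170744)) = Add(-9, 340357) = 340348)
Add(Function('W')(Function('Y')(2)), Mul(-1, x)) = Add(Mul(Pow(2, Rational(1, 2)), Pow(Mul(15, Pow(Add(4, 2), -1)), Rational(1, 2))), Mul(-1, 340348)) = Add(Mul(Pow(2, Rational(1, 2)), Pow(Mul(15, Pow(6, -1)), Rational(1, 2))), -340348) = Add(Mul(Pow(2, Rational(1, 2)), Pow(Mul(15, Rational(1, 6)), Rational(1, 2))), -340348) = Add(Mul(Pow(2, Rational(1, 2)), Pow(Rational(5, 2), Rational(1, 2))), -340348) = Add(Mul(Pow(2, Rational(1, 2)), Mul(Rational(1, 2), Pow(10, Rational(1, 2)))), -340348) = Add(Pow(5, Rational(1, 2)), -340348) = Add(-340348, Pow(5, Rational(1, 2)))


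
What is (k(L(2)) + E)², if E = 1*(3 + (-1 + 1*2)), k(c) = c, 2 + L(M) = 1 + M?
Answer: 25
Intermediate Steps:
L(M) = -1 + M (L(M) = -2 + (1 + M) = -1 + M)
E = 4 (E = 1*(3 + (-1 + 2)) = 1*(3 + 1) = 1*4 = 4)
(k(L(2)) + E)² = ((-1 + 2) + 4)² = (1 + 4)² = 5² = 25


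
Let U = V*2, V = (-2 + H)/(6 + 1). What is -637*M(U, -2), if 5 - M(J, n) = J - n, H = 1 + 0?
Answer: -2093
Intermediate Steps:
H = 1
V = -⅐ (V = (-2 + 1)/(6 + 1) = -1/7 = -1*⅐ = -⅐ ≈ -0.14286)
U = -2/7 (U = -⅐*2 = -2/7 ≈ -0.28571)
M(J, n) = 5 + n - J (M(J, n) = 5 - (J - n) = 5 + (n - J) = 5 + n - J)
-637*M(U, -2) = -637*(5 - 2 - 1*(-2/7)) = -637*(5 - 2 + 2/7) = -637*23/7 = -2093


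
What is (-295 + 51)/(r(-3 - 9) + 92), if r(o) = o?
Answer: -61/20 ≈ -3.0500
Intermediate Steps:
(-295 + 51)/(r(-3 - 9) + 92) = (-295 + 51)/((-3 - 9) + 92) = -244/(-12 + 92) = -244/80 = -244*1/80 = -61/20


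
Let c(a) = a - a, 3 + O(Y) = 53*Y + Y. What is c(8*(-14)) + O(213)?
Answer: 11499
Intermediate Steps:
O(Y) = -3 + 54*Y (O(Y) = -3 + (53*Y + Y) = -3 + 54*Y)
c(a) = 0
c(8*(-14)) + O(213) = 0 + (-3 + 54*213) = 0 + (-3 + 11502) = 0 + 11499 = 11499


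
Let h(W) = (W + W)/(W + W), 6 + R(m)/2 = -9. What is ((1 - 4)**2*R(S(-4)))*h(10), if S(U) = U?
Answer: -270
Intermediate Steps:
R(m) = -30 (R(m) = -12 + 2*(-9) = -12 - 18 = -30)
h(W) = 1 (h(W) = (2*W)/((2*W)) = (2*W)*(1/(2*W)) = 1)
((1 - 4)**2*R(S(-4)))*h(10) = ((1 - 4)**2*(-30))*1 = ((-3)**2*(-30))*1 = (9*(-30))*1 = -270*1 = -270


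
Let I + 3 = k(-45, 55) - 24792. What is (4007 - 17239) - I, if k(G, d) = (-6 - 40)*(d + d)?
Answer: 16623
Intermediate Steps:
k(G, d) = -92*d
I = -29855 (I = -3 + (-92*55 - 24792) = -3 + (-5060 - 24792) = -3 - 29852 = -29855)
(4007 - 17239) - I = (4007 - 17239) - 1*(-29855) = -13232 + 29855 = 16623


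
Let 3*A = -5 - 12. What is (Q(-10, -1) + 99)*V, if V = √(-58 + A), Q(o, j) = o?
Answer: 89*I*√573/3 ≈ 710.14*I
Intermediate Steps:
A = -17/3 (A = (-5 - 12)/3 = (⅓)*(-17) = -17/3 ≈ -5.6667)
V = I*√573/3 (V = √(-58 - 17/3) = √(-191/3) = I*√573/3 ≈ 7.9791*I)
(Q(-10, -1) + 99)*V = (-10 + 99)*(I*√573/3) = 89*(I*√573/3) = 89*I*√573/3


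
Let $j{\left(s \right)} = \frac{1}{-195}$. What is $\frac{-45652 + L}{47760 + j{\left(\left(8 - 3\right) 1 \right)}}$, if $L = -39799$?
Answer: $- \frac{16662945}{9313199} \approx -1.7892$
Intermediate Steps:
$j{\left(s \right)} = - \frac{1}{195}$
$\frac{-45652 + L}{47760 + j{\left(\left(8 - 3\right) 1 \right)}} = \frac{-45652 - 39799}{47760 - \frac{1}{195}} = - \frac{85451}{\frac{9313199}{195}} = \left(-85451\right) \frac{195}{9313199} = - \frac{16662945}{9313199}$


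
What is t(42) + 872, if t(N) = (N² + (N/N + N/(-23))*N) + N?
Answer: 60796/23 ≈ 2643.3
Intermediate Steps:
t(N) = N + N² + N*(1 - N/23) (t(N) = (N² + (1 + N*(-1/23))*N) + N = (N² + (1 - N/23)*N) + N = (N² + N*(1 - N/23)) + N = N + N² + N*(1 - N/23))
t(42) + 872 = (2/23)*42*(23 + 11*42) + 872 = (2/23)*42*(23 + 462) + 872 = (2/23)*42*485 + 872 = 40740/23 + 872 = 60796/23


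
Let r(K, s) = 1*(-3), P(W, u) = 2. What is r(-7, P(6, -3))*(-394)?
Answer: 1182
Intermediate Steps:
r(K, s) = -3
r(-7, P(6, -3))*(-394) = -3*(-394) = 1182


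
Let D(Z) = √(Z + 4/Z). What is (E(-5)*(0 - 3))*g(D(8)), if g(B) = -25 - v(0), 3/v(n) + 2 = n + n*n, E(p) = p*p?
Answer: 3525/2 ≈ 1762.5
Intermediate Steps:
E(p) = p²
v(n) = 3/(-2 + n + n²) (v(n) = 3/(-2 + (n + n*n)) = 3/(-2 + (n + n²)) = 3/(-2 + n + n²))
g(B) = -47/2 (g(B) = -25 - 3/(-2 + 0 + 0²) = -25 - 3/(-2 + 0 + 0) = -25 - 3/(-2) = -25 - 3*(-1)/2 = -25 - 1*(-3/2) = -25 + 3/2 = -47/2)
(E(-5)*(0 - 3))*g(D(8)) = ((-5)²*(0 - 3))*(-47/2) = (25*(-3))*(-47/2) = -75*(-47/2) = 3525/2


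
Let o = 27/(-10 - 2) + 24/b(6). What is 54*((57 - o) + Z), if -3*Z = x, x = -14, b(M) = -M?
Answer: 7335/2 ≈ 3667.5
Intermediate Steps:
o = -25/4 (o = 27/(-10 - 2) + 24/((-1*6)) = 27/(-12) + 24/(-6) = 27*(-1/12) + 24*(-⅙) = -9/4 - 4 = -25/4 ≈ -6.2500)
Z = 14/3 (Z = -⅓*(-14) = 14/3 ≈ 4.6667)
54*((57 - o) + Z) = 54*((57 - 1*(-25/4)) + 14/3) = 54*((57 + 25/4) + 14/3) = 54*(253/4 + 14/3) = 54*(815/12) = 7335/2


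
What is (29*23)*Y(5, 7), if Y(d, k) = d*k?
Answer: 23345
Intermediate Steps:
(29*23)*Y(5, 7) = (29*23)*(5*7) = 667*35 = 23345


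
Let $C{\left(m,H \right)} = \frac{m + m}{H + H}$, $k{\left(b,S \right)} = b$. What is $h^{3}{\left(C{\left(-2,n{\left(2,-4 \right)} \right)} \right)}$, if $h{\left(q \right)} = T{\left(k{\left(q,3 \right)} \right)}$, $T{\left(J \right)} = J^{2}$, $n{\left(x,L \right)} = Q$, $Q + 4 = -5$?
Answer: $\frac{64}{531441} \approx 0.00012043$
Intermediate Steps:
$Q = -9$ ($Q = -4 - 5 = -9$)
$n{\left(x,L \right)} = -9$
$C{\left(m,H \right)} = \frac{m}{H}$ ($C{\left(m,H \right)} = \frac{2 m}{2 H} = 2 m \frac{1}{2 H} = \frac{m}{H}$)
$h{\left(q \right)} = q^{2}$
$h^{3}{\left(C{\left(-2,n{\left(2,-4 \right)} \right)} \right)} = \left(\left(- \frac{2}{-9}\right)^{2}\right)^{3} = \left(\left(\left(-2\right) \left(- \frac{1}{9}\right)\right)^{2}\right)^{3} = \left(\left(\frac{2}{9}\right)^{2}\right)^{3} = \left(\frac{4}{81}\right)^{3} = \frac{64}{531441}$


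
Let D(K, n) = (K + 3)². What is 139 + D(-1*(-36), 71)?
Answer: 1660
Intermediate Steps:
D(K, n) = (3 + K)²
139 + D(-1*(-36), 71) = 139 + (3 - 1*(-36))² = 139 + (3 + 36)² = 139 + 39² = 139 + 1521 = 1660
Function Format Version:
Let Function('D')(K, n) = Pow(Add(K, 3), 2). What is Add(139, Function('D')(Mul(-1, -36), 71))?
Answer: 1660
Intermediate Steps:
Function('D')(K, n) = Pow(Add(3, K), 2)
Add(139, Function('D')(Mul(-1, -36), 71)) = Add(139, Pow(Add(3, Mul(-1, -36)), 2)) = Add(139, Pow(Add(3, 36), 2)) = Add(139, Pow(39, 2)) = Add(139, 1521) = 1660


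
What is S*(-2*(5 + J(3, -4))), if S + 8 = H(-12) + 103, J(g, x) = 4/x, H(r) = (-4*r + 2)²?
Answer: -20760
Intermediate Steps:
H(r) = (2 - 4*r)²
S = 2595 (S = -8 + (4*(-1 + 2*(-12))² + 103) = -8 + (4*(-1 - 24)² + 103) = -8 + (4*(-25)² + 103) = -8 + (4*625 + 103) = -8 + (2500 + 103) = -8 + 2603 = 2595)
S*(-2*(5 + J(3, -4))) = 2595*(-2*(5 + 4/(-4))) = 2595*(-2*(5 + 4*(-¼))) = 2595*(-2*(5 - 1)) = 2595*(-2*4) = 2595*(-8) = -20760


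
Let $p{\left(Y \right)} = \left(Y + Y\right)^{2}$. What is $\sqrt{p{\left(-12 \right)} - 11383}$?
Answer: $i \sqrt{10807} \approx 103.96 i$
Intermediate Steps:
$p{\left(Y \right)} = 4 Y^{2}$ ($p{\left(Y \right)} = \left(2 Y\right)^{2} = 4 Y^{2}$)
$\sqrt{p{\left(-12 \right)} - 11383} = \sqrt{4 \left(-12\right)^{2} - 11383} = \sqrt{4 \cdot 144 - 11383} = \sqrt{576 - 11383} = \sqrt{-10807} = i \sqrt{10807}$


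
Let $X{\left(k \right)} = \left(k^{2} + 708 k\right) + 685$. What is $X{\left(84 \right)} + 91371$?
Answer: $158584$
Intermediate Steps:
$X{\left(k \right)} = 685 + k^{2} + 708 k$
$X{\left(84 \right)} + 91371 = \left(685 + 84^{2} + 708 \cdot 84\right) + 91371 = \left(685 + 7056 + 59472\right) + 91371 = 67213 + 91371 = 158584$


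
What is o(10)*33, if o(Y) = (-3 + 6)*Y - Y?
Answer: 660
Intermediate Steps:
o(Y) = 2*Y (o(Y) = 3*Y - Y = 2*Y)
o(10)*33 = (2*10)*33 = 20*33 = 660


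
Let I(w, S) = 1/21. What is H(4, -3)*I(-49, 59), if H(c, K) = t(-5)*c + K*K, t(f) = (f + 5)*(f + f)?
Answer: 3/7 ≈ 0.42857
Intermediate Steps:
I(w, S) = 1/21
t(f) = 2*f*(5 + f) (t(f) = (5 + f)*(2*f) = 2*f*(5 + f))
H(c, K) = K² (H(c, K) = (2*(-5)*(5 - 5))*c + K*K = (2*(-5)*0)*c + K² = 0*c + K² = 0 + K² = K²)
H(4, -3)*I(-49, 59) = (-3)²*(1/21) = 9*(1/21) = 3/7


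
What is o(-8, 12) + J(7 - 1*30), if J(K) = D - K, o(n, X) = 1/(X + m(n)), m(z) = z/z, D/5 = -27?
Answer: -1455/13 ≈ -111.92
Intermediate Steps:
D = -135 (D = 5*(-27) = -135)
m(z) = 1
o(n, X) = 1/(1 + X) (o(n, X) = 1/(X + 1) = 1/(1 + X))
J(K) = -135 - K
o(-8, 12) + J(7 - 1*30) = 1/(1 + 12) + (-135 - (7 - 1*30)) = 1/13 + (-135 - (7 - 30)) = 1/13 + (-135 - 1*(-23)) = 1/13 + (-135 + 23) = 1/13 - 112 = -1455/13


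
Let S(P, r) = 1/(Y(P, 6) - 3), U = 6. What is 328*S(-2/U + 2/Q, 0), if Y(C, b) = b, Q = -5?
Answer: 328/3 ≈ 109.33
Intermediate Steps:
S(P, r) = ⅓ (S(P, r) = 1/(6 - 3) = 1/3 = ⅓)
328*S(-2/U + 2/Q, 0) = 328*(⅓) = 328/3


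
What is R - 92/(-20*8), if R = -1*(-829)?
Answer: 33183/40 ≈ 829.58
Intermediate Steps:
R = 829
R - 92/(-20*8) = 829 - 92/(-20*8) = 829 - 92/(-160) = 829 - 1/160*(-92) = 829 + 23/40 = 33183/40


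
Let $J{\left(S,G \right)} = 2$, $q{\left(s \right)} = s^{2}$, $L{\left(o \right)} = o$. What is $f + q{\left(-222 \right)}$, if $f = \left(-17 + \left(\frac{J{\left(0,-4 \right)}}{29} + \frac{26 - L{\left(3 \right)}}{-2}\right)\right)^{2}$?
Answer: $\frac{168510577}{3364} \approx 50092.0$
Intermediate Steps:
$f = \frac{2719201}{3364}$ ($f = \left(-17 + \left(\frac{2}{29} + \frac{26 - 3}{-2}\right)\right)^{2} = \left(-17 + \left(2 \cdot \frac{1}{29} + \left(26 - 3\right) \left(- \frac{1}{2}\right)\right)\right)^{2} = \left(-17 + \left(\frac{2}{29} + 23 \left(- \frac{1}{2}\right)\right)\right)^{2} = \left(-17 + \left(\frac{2}{29} - \frac{23}{2}\right)\right)^{2} = \left(-17 - \frac{663}{58}\right)^{2} = \left(- \frac{1649}{58}\right)^{2} = \frac{2719201}{3364} \approx 808.32$)
$f + q{\left(-222 \right)} = \frac{2719201}{3364} + \left(-222\right)^{2} = \frac{2719201}{3364} + 49284 = \frac{168510577}{3364}$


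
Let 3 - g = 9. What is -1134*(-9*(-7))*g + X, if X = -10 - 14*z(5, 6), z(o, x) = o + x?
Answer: 428488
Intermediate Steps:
g = -6 (g = 3 - 1*9 = 3 - 9 = -6)
X = -164 (X = -10 - 14*(5 + 6) = -10 - 14*11 = -10 - 154 = -164)
-1134*(-9*(-7))*g + X = -1134*(-9*(-7))*(-6) - 164 = -71442*(-6) - 164 = -1134*(-378) - 164 = 428652 - 164 = 428488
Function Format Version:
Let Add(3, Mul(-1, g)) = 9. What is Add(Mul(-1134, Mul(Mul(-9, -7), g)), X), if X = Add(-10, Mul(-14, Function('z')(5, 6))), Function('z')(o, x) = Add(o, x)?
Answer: 428488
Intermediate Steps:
g = -6 (g = Add(3, Mul(-1, 9)) = Add(3, -9) = -6)
X = -164 (X = Add(-10, Mul(-14, Add(5, 6))) = Add(-10, Mul(-14, 11)) = Add(-10, -154) = -164)
Add(Mul(-1134, Mul(Mul(-9, -7), g)), X) = Add(Mul(-1134, Mul(Mul(-9, -7), -6)), -164) = Add(Mul(-1134, Mul(63, -6)), -164) = Add(Mul(-1134, -378), -164) = Add(428652, -164) = 428488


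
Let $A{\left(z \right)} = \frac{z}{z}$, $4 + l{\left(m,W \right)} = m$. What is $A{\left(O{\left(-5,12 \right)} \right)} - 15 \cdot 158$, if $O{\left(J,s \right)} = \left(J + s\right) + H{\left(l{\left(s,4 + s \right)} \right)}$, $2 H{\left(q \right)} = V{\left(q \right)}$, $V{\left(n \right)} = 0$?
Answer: $-2369$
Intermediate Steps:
$l{\left(m,W \right)} = -4 + m$
$H{\left(q \right)} = 0$ ($H{\left(q \right)} = \frac{1}{2} \cdot 0 = 0$)
$O{\left(J,s \right)} = J + s$ ($O{\left(J,s \right)} = \left(J + s\right) + 0 = J + s$)
$A{\left(z \right)} = 1$
$A{\left(O{\left(-5,12 \right)} \right)} - 15 \cdot 158 = 1 - 15 \cdot 158 = 1 - 2370 = -2369$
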